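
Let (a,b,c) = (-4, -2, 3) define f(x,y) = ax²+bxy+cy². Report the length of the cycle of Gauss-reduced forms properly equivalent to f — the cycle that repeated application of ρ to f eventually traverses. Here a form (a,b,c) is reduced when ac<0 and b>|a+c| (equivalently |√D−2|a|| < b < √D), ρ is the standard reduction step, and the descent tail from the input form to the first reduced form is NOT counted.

D = 52, ⌊√D⌋ = 7
descent: ρ → (3,2,-4)  [lands on river]
river: ρ → (-4,6,1)
river: ρ → (1,6,-4)
river: ρ → (-4,2,3)
river: ρ → (3,4,-3)
river: ρ → (-3,2,4)
river: ρ → (4,6,-1)
river: ρ → (-1,6,4)
river: ρ → (4,2,-3)
river: ρ → (-3,4,3)
ρ-cycle length = 10 (tail of 1 descent step not counted)

10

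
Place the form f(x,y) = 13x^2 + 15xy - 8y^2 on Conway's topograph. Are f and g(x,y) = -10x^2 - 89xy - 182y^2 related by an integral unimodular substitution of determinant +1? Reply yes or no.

D₁ = 641, D₂ = 641
river cycle of f (length 46): (-8, 17, 11), (11, 5, -14), (-14, 23, 2), (2, 25, -2), (-2, 23, 14), (14, 5, -11), (-11, 17, 8), (8, 15, -13), (-13, 11, 10), (10, 9, -14), … (36 more)
river cycle of g (length 46): (-10, 11, 13), (13, 15, -8), (-8, 17, 11), (11, 5, -14), (-14, 23, 2), (2, 25, -2), (-2, 23, 14), (14, 5, -11), (-11, 17, 8), (8, 15, -13), … (36 more)
cycles coincide ⇒ equivalent

yes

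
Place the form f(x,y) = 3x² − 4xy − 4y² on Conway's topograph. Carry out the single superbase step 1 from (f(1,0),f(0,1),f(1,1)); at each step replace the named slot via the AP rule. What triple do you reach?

start (3,-4,-5) = (f(1,0),f(0,1),f(1,1))
replace slot 1: 2·((-4)+(-5)) − 3 = -21 → (-21,-4,-5)

-21,-4,-5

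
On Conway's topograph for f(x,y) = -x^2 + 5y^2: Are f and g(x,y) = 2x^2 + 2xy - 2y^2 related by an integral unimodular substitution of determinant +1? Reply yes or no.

D₁ = 20, D₂ = 20
river cycle of f (length 2): (-1, 4, 1), (1, 4, -1)
river cycle of g (length 2): (-2, 2, 2), (2, 2, -2)
cycles differ ⇒ inequivalent

no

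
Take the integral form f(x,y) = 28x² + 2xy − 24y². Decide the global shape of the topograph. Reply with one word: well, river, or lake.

D = b²−4ac = 2² − 4·28·(-24) = 2692
D > 0 non-square ⇒ indefinite ⇒ periodic river

river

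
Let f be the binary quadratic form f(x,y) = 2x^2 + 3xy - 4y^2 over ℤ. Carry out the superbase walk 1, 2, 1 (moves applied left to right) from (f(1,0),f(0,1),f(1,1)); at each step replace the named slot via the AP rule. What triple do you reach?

start (2,-4,1) = (f(1,0),f(0,1),f(1,1))
replace slot 1: 2·((-4)+1) − 2 = -8 → (-8,-4,1)
replace slot 2: 2·((-8)+1) − (-4) = -10 → (-8,-10,1)
replace slot 1: 2·((-10)+1) − (-8) = -10 → (-10,-10,1)

-10,-10,1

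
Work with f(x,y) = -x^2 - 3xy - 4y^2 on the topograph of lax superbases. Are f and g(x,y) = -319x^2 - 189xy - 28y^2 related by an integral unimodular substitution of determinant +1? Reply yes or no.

D₁ = -7, D₂ = -7
f is negative-definite; reduce −f:
−f: translate: b→1 (≡3 mod 2), so (1,3,4)→(1,1,2)
−f: reduced (well bottom): (1,1,2) with a≤c, −a<b≤a
flip sign back: reduced form of f is (-1,-1,-2)
g is negative-definite; reduce −g:
−g: flip: (319,189,28)→(28,-189,319)
−g: translate: b→-21 (≡-189 mod 56), so (28,-189,319)→(28,-21,4)
−g: flip: (28,-21,4)→(4,21,28)
−g: translate: b→-3 (≡21 mod 8), so (4,21,28)→(4,-3,1)
−g: flip: (4,-3,1)→(1,3,4)
−g: translate: b→1 (≡3 mod 2), so (1,3,4)→(1,1,2)
−g: reduced (well bottom): (1,1,2) with a≤c, −a<b≤a
flip sign back: reduced form of g is (-1,-1,-2)
reduced forms (-1, -1, -2) vs (-1, -1, -2) ⇒ equivalent

yes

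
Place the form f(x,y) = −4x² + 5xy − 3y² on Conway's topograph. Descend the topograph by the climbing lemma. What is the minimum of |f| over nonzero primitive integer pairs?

translate: b→3 (≡-5 mod 8), so (4,-5,3)→(4,3,2)
flip: (4,3,2)→(2,-3,4)
translate: b→1 (≡-3 mod 4), so (2,-3,4)→(2,1,3)
reduced (well bottom): (2,1,3) with a≤c, −a<b≤a
well minimum |f| = |-2| = 2 (negative-definite)

2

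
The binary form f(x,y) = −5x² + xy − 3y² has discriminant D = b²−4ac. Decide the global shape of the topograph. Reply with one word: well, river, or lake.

D = b²−4ac = 1² − 4·(-5)·(-3) = -59
D < 0 ⇒ definite ⇒ every region one sign ⇒ single well

well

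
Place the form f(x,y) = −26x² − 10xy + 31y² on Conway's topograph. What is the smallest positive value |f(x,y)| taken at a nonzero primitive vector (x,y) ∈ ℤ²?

descent: ρ → (31,10,-26)  [lands on river]
river: ρ → (-26,42,15)
river: ρ → (15,48,-17)
river: ρ → (-17,54,6)
river: ρ → (6,54,-17)
river: ρ → (-17,48,15)
river: ρ → (15,42,-26)
river: ρ → (-26,10,31)
river: ρ → (31,52,-5)
river: ρ → (-5,48,51)
river: ρ → (51,54,-2)
river: ρ → (-2,54,51)
river: ρ → (51,48,-5)
river: ρ → (-5,52,31)
closes: descent 1, river 14
min |a| on river = 2

2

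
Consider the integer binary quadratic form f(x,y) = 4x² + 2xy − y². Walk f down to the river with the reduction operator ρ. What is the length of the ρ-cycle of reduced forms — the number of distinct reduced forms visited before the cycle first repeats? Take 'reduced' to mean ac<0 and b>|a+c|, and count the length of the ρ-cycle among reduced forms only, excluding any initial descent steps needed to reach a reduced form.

D = 20, ⌊√D⌋ = 4
descent: ρ → (-1,4,1)  [lands on river]
river: ρ → (1,4,-1)
ρ-cycle length = 2 (tail of 1 descent step not counted)

2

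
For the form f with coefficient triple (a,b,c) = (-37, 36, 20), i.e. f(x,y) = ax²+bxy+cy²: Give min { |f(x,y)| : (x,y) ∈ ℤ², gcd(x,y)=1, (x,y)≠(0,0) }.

river: ρ → (20,44,-29)
river: ρ → (-29,14,35)
river: ρ → (35,56,-8)
river: ρ → (-8,56,35)
river: ρ → (35,14,-29)
river: ρ → (-29,44,20)
river: ρ → (20,36,-37)
river: ρ → (-37,38,19)
river: ρ → (19,38,-37)
river: ρ → (-37,36,20)
closes: descent 0, river 10
min |a| on river = 8

8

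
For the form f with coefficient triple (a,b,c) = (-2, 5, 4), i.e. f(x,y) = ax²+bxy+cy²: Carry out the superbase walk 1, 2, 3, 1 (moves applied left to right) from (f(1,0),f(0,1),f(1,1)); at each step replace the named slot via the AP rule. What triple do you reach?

start (-2,4,7) = (f(1,0),f(0,1),f(1,1))
replace slot 1: 2·(4+7) − (-2) = 24 → (24,4,7)
replace slot 2: 2·(24+7) − 4 = 58 → (24,58,7)
replace slot 3: 2·(24+58) − 7 = 157 → (24,58,157)
replace slot 1: 2·(58+157) − 24 = 406 → (406,58,157)

406,58,157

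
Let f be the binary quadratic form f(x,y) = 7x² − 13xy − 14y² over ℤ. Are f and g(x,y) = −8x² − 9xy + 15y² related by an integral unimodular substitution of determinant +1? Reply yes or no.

D₁ = 561, D₂ = 561
river cycle of f (length 16): (-14, 13, 7), (7, 15, -12), (-12, 9, 10), (10, 11, -11), (-11, 11, 10), (10, 9, -12), (-12, 15, 7), (7, 13, -14), (-14, 15, 6), (6, 21, -5), … (6 more)
river cycle of g (length 10): (15, 9, -8), (-8, 23, 1), (1, 23, -8), (-8, 9, 15), (15, 21, -2), (-2, 23, 4), (4, 17, -17), (-17, 17, 4), (4, 23, -2), (-2, 21, 15)
cycles differ ⇒ inequivalent

no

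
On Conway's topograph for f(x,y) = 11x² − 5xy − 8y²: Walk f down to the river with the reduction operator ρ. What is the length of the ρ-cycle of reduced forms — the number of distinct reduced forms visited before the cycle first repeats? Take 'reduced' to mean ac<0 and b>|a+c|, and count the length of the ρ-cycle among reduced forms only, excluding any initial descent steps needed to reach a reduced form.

D = 377, ⌊√D⌋ = 19
descent: ρ → (-8,5,11)  [lands on river]
river: ρ → (11,17,-2)
river: ρ → (-2,19,2)
river: ρ → (2,17,-11)
river: ρ → (-11,5,8)
river: ρ → (8,11,-8)
ρ-cycle length = 6 (tail of 1 descent step not counted)

6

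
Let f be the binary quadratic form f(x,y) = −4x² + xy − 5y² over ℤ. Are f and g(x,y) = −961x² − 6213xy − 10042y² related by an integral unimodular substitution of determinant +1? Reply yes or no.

D₁ = -79, D₂ = -79
f is negative-definite; reduce −f:
−f: reduced (well bottom): (4,-1,5) with a≤c, −a<b≤a
flip sign back: reduced form of f is (-4,1,-5)
g is negative-definite; reduce −g:
−g: translate: b→447 (≡6213 mod 1922), so (961,6213,10042)→(961,447,52)
−g: flip: (961,447,52)→(52,-447,961)
−g: translate: b→-31 (≡-447 mod 104), so (52,-447,961)→(52,-31,5)
−g: flip: (52,-31,5)→(5,31,52)
−g: translate: b→1 (≡31 mod 10), so (5,31,52)→(5,1,4)
−g: flip: (5,1,4)→(4,-1,5)
−g: reduced (well bottom): (4,-1,5) with a≤c, −a<b≤a
flip sign back: reduced form of g is (-4,1,-5)
reduced forms (-4, 1, -5) vs (-4, 1, -5) ⇒ equivalent

yes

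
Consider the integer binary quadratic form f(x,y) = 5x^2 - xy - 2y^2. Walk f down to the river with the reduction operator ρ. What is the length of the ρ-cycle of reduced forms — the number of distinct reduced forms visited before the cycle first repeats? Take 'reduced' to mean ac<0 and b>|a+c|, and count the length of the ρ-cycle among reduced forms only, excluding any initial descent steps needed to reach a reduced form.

D = 41, ⌊√D⌋ = 6
descent: ρ → (-2,5,2)  [lands on river]
river: ρ → (2,3,-4)
river: ρ → (-4,5,1)
river: ρ → (1,5,-4)
river: ρ → (-4,3,2)
river: ρ → (2,5,-2)
river: ρ → (-2,3,4)
river: ρ → (4,5,-1)
river: ρ → (-1,5,4)
river: ρ → (4,3,-2)
ρ-cycle length = 10 (tail of 1 descent step not counted)

10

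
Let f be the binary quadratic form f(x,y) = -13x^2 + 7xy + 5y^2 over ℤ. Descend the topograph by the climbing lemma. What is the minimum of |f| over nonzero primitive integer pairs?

descent: ρ → (5,13,-7)  [lands on river]
river: ρ → (-7,15,3)
river: ρ → (3,15,-7)
river: ρ → (-7,13,5)
river: ρ → (5,17,-1)
river: ρ → (-1,17,5)
closes: descent 1, river 6
min |a| on river = 1

1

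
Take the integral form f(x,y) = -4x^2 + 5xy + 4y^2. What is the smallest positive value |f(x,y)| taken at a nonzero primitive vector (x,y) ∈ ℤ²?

river: ρ → (4,3,-5)
river: ρ → (-5,7,2)
river: ρ → (2,9,-1)
river: ρ → (-1,9,2)
river: ρ → (2,7,-5)
river: ρ → (-5,3,4)
river: ρ → (4,5,-4)
river: ρ → (-4,3,5)
river: ρ → (5,7,-2)
river: ρ → (-2,9,1)
river: ρ → (1,9,-2)
river: ρ → (-2,7,5)
river: ρ → (5,3,-4)
river: ρ → (-4,5,4)
closes: descent 0, river 14
min |a| on river = 1

1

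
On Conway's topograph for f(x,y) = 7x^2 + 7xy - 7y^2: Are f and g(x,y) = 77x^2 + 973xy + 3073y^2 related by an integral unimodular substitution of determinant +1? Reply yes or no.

D₁ = 245, D₂ = 245
river cycle of f (length 2): (-7, 7, 7), (7, 7, -7)
river cycle of g (length 2): (7, 7, -7), (-7, 7, 7)
cycles coincide ⇒ equivalent

yes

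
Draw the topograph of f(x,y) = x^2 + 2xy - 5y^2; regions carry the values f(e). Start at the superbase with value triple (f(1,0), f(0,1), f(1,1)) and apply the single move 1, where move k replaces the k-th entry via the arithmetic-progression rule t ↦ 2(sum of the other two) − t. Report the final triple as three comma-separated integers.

start (1,-5,-2) = (f(1,0),f(0,1),f(1,1))
replace slot 1: 2·((-5)+(-2)) − 1 = -15 → (-15,-5,-2)

-15,-5,-2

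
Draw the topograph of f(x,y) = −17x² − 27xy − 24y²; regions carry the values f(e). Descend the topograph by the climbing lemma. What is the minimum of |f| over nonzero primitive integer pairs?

translate: b→-7 (≡27 mod 34), so (17,27,24)→(17,-7,14)
flip: (17,-7,14)→(14,7,17)
reduced (well bottom): (14,7,17) with a≤c, −a<b≤a
well minimum |f| = |-14| = 14 (negative-definite)

14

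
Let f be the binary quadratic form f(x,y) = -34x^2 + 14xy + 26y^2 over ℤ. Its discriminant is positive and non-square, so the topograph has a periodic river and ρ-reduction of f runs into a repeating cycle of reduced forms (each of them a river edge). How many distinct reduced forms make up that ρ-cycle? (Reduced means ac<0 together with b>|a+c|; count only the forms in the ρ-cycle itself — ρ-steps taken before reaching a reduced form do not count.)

D = 3732, ⌊√D⌋ = 61
river: ρ → (26,38,-22)
river: ρ → (-22,50,14)
river: ρ → (14,34,-46)
river: ρ → (-46,58,2)
river: ρ → (2,58,-46)
river: ρ → (-46,34,14)
river: ρ → (14,50,-22)
river: ρ → (-22,38,26)
river: ρ → (26,14,-34)
river: ρ → (-34,54,6)
river: ρ → (6,54,-34)
river: ρ → (-34,14,26)
ρ-cycle length = 12 (tail of 0 descent steps not counted)

12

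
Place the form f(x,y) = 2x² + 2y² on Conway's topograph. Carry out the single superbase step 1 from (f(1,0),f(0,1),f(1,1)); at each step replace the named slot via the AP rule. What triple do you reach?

start (2,2,4) = (f(1,0),f(0,1),f(1,1))
replace slot 1: 2·(2+4) − 2 = 10 → (10,2,4)

10,2,4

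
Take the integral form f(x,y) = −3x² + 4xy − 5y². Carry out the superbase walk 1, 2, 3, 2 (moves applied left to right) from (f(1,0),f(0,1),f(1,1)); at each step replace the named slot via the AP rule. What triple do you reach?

start (-3,-5,-4) = (f(1,0),f(0,1),f(1,1))
replace slot 1: 2·((-5)+(-4)) − (-3) = -15 → (-15,-5,-4)
replace slot 2: 2·((-15)+(-4)) − (-5) = -33 → (-15,-33,-4)
replace slot 3: 2·((-15)+(-33)) − (-4) = -92 → (-15,-33,-92)
replace slot 2: 2·((-15)+(-92)) − (-33) = -181 → (-15,-181,-92)

-15,-181,-92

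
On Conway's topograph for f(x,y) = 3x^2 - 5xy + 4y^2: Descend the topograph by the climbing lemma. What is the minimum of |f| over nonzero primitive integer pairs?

translate: b→1 (≡-5 mod 6), so (3,-5,4)→(3,1,2)
flip: (3,1,2)→(2,-1,3)
reduced (well bottom): (2,-1,3) with a≤c, −a<b≤a
well minimum = a = 2

2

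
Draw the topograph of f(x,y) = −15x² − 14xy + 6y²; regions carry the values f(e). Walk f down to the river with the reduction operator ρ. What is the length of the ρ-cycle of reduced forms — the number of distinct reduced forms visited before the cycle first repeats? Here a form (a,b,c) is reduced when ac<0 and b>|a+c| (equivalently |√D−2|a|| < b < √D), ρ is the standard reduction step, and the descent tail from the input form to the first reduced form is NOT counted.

D = 556, ⌊√D⌋ = 23
descent: ρ → (6,14,-15)  [lands on river]
river: ρ → (-15,16,5)
river: ρ → (5,14,-18)
river: ρ → (-18,22,1)
river: ρ → (1,22,-18)
river: ρ → (-18,14,5)
river: ρ → (5,16,-15)
river: ρ → (-15,14,6)
river: ρ → (6,22,-3)
river: ρ → (-3,20,13)
river: ρ → (13,6,-10)
river: ρ → (-10,14,9)
river: ρ → (9,22,-2)
river: ρ → (-2,22,9)
river: ρ → (9,14,-10)
river: ρ → (-10,6,13)
river: ρ → (13,20,-3)
river: ρ → (-3,22,6)
ρ-cycle length = 18 (tail of 1 descent step not counted)

18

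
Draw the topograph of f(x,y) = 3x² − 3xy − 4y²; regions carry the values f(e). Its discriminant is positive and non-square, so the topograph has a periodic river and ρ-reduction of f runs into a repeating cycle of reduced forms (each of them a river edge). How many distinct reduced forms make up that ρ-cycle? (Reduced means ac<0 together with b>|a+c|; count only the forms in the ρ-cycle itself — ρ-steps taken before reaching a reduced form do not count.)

D = 57, ⌊√D⌋ = 7
descent: ρ → (-4,3,3)  [lands on river]
river: ρ → (3,3,-4)
river: ρ → (-4,5,2)
river: ρ → (2,7,-1)
river: ρ → (-1,7,2)
river: ρ → (2,5,-4)
ρ-cycle length = 6 (tail of 1 descent step not counted)

6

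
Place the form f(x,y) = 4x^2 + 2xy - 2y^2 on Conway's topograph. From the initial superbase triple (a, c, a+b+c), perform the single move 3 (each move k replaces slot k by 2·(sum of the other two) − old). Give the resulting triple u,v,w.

start (4,-2,4) = (f(1,0),f(0,1),f(1,1))
replace slot 3: 2·(4+(-2)) − 4 = 0 → (4,-2,0)

4,-2,0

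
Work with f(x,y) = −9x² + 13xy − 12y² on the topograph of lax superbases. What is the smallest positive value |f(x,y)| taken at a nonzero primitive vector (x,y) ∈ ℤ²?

translate: b→5 (≡-13 mod 18), so (9,-13,12)→(9,5,8)
flip: (9,5,8)→(8,-5,9)
reduced (well bottom): (8,-5,9) with a≤c, −a<b≤a
well minimum |f| = |-8| = 8 (negative-definite)

8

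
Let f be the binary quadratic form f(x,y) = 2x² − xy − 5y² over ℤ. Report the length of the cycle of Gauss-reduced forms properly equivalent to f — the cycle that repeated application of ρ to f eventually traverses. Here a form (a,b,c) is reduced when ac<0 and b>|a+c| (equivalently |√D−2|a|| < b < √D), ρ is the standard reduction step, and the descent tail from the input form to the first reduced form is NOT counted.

D = 41, ⌊√D⌋ = 6
descent: ρ → (-5,1,2)
descent: ρ → (2,3,-4)  [lands on river]
river: ρ → (-4,5,1)
river: ρ → (1,5,-4)
river: ρ → (-4,3,2)
river: ρ → (2,5,-2)
river: ρ → (-2,3,4)
river: ρ → (4,5,-1)
river: ρ → (-1,5,4)
river: ρ → (4,3,-2)
river: ρ → (-2,5,2)
ρ-cycle length = 10 (tail of 2 descent steps not counted)

10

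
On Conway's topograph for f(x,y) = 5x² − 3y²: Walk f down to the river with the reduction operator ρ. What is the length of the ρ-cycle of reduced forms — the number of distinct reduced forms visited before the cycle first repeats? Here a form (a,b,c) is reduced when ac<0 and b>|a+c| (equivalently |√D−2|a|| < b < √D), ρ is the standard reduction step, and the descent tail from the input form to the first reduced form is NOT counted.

D = 60, ⌊√D⌋ = 7
descent: ρ → (-3,6,2)  [lands on river]
river: ρ → (2,6,-3)
ρ-cycle length = 2 (tail of 1 descent step not counted)

2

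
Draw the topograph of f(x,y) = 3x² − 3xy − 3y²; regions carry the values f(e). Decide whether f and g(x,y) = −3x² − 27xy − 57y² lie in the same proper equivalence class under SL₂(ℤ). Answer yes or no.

D₁ = 45, D₂ = 45
river cycle of f (length 2): (-3, 3, 3), (3, 3, -3)
river cycle of g (length 2): (-3, 3, 3), (3, 3, -3)
cycles coincide ⇒ equivalent

yes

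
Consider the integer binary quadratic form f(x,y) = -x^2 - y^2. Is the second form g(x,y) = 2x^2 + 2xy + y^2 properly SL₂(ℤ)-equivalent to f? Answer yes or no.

D₁ = -4, D₂ = -4
f is negative-definite; reduce −f:
−f: reduced (well bottom): (1,0,1) with a≤c, −a<b≤a
flip sign back: reduced form of f is (-1,0,-1)
g: flip: (2,2,1)→(1,-2,2)
g: translate: b→0 (≡-2 mod 2), so (1,-2,2)→(1,0,1)
g: reduced (well bottom): (1,0,1) with a≤c, −a<b≤a
reduced forms (-1, 0, -1) vs (1, 0, 1) ⇒ inequivalent

no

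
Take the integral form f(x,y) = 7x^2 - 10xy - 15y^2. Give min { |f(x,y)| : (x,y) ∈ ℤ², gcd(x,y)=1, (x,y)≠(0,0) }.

descent: ρ → (-15,10,7)  [lands on river]
river: ρ → (7,18,-7)
river: ρ → (-7,10,15)
river: ρ → (15,20,-2)
river: ρ → (-2,20,15)
river: ρ → (15,10,-7)
river: ρ → (-7,18,7)
river: ρ → (7,10,-15)
river: ρ → (-15,20,2)
river: ρ → (2,20,-15)
closes: descent 1, river 10
min |a| on river = 2

2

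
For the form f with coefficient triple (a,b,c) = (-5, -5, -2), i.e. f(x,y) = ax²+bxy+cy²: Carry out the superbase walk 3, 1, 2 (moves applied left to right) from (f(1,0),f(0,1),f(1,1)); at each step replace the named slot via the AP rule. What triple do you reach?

start (-5,-2,-12) = (f(1,0),f(0,1),f(1,1))
replace slot 3: 2·((-5)+(-2)) − (-12) = -2 → (-5,-2,-2)
replace slot 1: 2·((-2)+(-2)) − (-5) = -3 → (-3,-2,-2)
replace slot 2: 2·((-3)+(-2)) − (-2) = -8 → (-3,-8,-2)

-3,-8,-2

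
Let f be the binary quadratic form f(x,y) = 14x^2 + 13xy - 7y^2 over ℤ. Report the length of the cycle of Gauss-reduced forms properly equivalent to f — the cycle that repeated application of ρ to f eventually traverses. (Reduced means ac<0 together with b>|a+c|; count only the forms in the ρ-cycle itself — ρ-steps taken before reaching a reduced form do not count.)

D = 561, ⌊√D⌋ = 23
river: ρ → (-7,15,12)
river: ρ → (12,9,-10)
river: ρ → (-10,11,11)
river: ρ → (11,11,-10)
river: ρ → (-10,9,12)
river: ρ → (12,15,-7)
river: ρ → (-7,13,14)
river: ρ → (14,15,-6)
river: ρ → (-6,21,5)
river: ρ → (5,19,-10)
river: ρ → (-10,21,3)
river: ρ → (3,21,-10)
river: ρ → (-10,19,5)
river: ρ → (5,21,-6)
river: ρ → (-6,15,14)
river: ρ → (14,13,-7)
ρ-cycle length = 16 (tail of 0 descent steps not counted)

16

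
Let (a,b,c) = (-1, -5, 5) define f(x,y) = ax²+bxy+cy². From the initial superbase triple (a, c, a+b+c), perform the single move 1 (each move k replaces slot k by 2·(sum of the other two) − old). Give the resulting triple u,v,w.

start (-1,5,-1) = (f(1,0),f(0,1),f(1,1))
replace slot 1: 2·(5+(-1)) − (-1) = 9 → (9,5,-1)

9,5,-1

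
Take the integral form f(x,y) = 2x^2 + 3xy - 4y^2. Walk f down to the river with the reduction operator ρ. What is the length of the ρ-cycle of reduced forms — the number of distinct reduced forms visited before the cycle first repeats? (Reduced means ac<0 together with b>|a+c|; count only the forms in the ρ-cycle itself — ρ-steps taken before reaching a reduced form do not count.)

D = 41, ⌊√D⌋ = 6
river: ρ → (-4,5,1)
river: ρ → (1,5,-4)
river: ρ → (-4,3,2)
river: ρ → (2,5,-2)
river: ρ → (-2,3,4)
river: ρ → (4,5,-1)
river: ρ → (-1,5,4)
river: ρ → (4,3,-2)
river: ρ → (-2,5,2)
river: ρ → (2,3,-4)
ρ-cycle length = 10 (tail of 0 descent steps not counted)

10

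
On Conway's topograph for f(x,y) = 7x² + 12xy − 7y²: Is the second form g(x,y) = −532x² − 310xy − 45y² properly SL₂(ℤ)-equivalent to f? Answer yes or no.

D₁ = 340, D₂ = 340
river cycle of f (length 14): (-7, 16, 3), (3, 14, -12), (-12, 10, 5), (5, 10, -12), (-12, 14, 3), (3, 16, -7), (-7, 12, 7), (7, 16, -3), (-3, 14, 12), (12, 10, -5), … (4 more)
river cycle of g (length 14): (-7, 16, 3), (3, 14, -12), (-12, 10, 5), (5, 10, -12), (-12, 14, 3), (3, 16, -7), (-7, 12, 7), (7, 16, -3), (-3, 14, 12), (12, 10, -5), … (4 more)
cycles coincide ⇒ equivalent

yes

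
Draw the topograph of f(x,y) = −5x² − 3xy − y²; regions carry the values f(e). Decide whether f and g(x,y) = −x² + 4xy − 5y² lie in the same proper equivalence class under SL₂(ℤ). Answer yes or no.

D₁ = -11, D₂ = -4
discriminants differ ⇒ not SL₂(ℤ)-equivalent

no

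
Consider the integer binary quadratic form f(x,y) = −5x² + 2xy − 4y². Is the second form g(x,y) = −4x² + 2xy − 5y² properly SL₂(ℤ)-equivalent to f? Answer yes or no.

D₁ = -76, D₂ = -76
f is negative-definite; reduce −f:
−f: flip: (5,-2,4)→(4,2,5)
−f: reduced (well bottom): (4,2,5) with a≤c, −a<b≤a
flip sign back: reduced form of f is (-4,-2,-5)
g is negative-definite; reduce −g:
−g: reduced (well bottom): (4,-2,5) with a≤c, −a<b≤a
flip sign back: reduced form of g is (-4,2,-5)
reduced forms (-4, -2, -5) vs (-4, 2, -5) ⇒ inequivalent

no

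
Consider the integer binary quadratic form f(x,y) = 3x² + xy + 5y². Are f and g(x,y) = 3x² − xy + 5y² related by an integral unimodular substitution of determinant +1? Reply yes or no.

D₁ = -59, D₂ = -59
f: reduced (well bottom): (3,1,5) with a≤c, −a<b≤a
g: reduced (well bottom): (3,-1,5) with a≤c, −a<b≤a
reduced forms (3, 1, 5) vs (3, -1, 5) ⇒ inequivalent

no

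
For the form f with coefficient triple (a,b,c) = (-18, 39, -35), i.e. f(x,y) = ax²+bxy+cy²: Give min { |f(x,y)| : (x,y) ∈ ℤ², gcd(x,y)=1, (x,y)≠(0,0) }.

translate: b→-3 (≡-39 mod 36), so (18,-39,35)→(18,-3,14)
flip: (18,-3,14)→(14,3,18)
reduced (well bottom): (14,3,18) with a≤c, −a<b≤a
well minimum |f| = |-14| = 14 (negative-definite)

14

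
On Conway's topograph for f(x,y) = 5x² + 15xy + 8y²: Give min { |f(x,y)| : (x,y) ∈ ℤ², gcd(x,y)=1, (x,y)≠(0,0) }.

descent: ρ → (8,1,-2)
descent: ρ → (-2,7,2)  [lands on river]
river: ρ → (2,5,-5)
river: ρ → (-5,5,2)
river: ρ → (2,7,-2)
river: ρ → (-2,5,5)
river: ρ → (5,5,-2)
closes: descent 2, river 6
min |a| on river = 2

2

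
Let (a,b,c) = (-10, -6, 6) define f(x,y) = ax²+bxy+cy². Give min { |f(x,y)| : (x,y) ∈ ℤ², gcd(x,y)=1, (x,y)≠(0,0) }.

descent: ρ → (6,6,-10)  [lands on river]
river: ρ → (-10,14,2)
river: ρ → (2,14,-10)
river: ρ → (-10,6,6)
closes: descent 1, river 4
min |a| on river = 2

2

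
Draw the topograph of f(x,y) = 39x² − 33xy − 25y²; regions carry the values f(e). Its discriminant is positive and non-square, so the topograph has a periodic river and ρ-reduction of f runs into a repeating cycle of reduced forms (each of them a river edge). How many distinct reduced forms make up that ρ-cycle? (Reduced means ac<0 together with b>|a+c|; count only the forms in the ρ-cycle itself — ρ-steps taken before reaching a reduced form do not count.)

D = 4989, ⌊√D⌋ = 70
descent: ρ → (-25,33,39)  [lands on river]
river: ρ → (39,45,-19)
river: ρ → (-19,69,3)
river: ρ → (3,69,-19)
river: ρ → (-19,45,39)
river: ρ → (39,33,-25)
river: ρ → (-25,67,5)
river: ρ → (5,63,-51)
river: ρ → (-51,39,17)
river: ρ → (17,63,-15)
river: ρ → (-15,57,29)
river: ρ → (29,59,-13)
river: ρ → (-13,45,57)
river: ρ → (57,69,-1)
river: ρ → (-1,69,57)
river: ρ → (57,45,-13)
river: ρ → (-13,59,29)
river: ρ → (29,57,-15)
river: ρ → (-15,63,17)
river: ρ → (17,39,-51)
river: ρ → (-51,63,5)
river: ρ → (5,67,-25)
ρ-cycle length = 22 (tail of 1 descent step not counted)

22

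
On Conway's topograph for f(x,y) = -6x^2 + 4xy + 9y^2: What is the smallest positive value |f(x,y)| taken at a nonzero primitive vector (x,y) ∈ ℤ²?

river: ρ → (9,14,-1)
river: ρ → (-1,14,9)
river: ρ → (9,4,-6)
river: ρ → (-6,8,7)
river: ρ → (7,6,-7)
river: ρ → (-7,8,6)
river: ρ → (6,4,-9)
river: ρ → (-9,14,1)
river: ρ → (1,14,-9)
river: ρ → (-9,4,6)
river: ρ → (6,8,-7)
river: ρ → (-7,6,7)
river: ρ → (7,8,-6)
river: ρ → (-6,4,9)
closes: descent 0, river 14
min |a| on river = 1

1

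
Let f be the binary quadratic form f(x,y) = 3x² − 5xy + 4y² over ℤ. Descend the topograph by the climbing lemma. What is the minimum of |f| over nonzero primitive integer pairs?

translate: b→1 (≡-5 mod 6), so (3,-5,4)→(3,1,2)
flip: (3,1,2)→(2,-1,3)
reduced (well bottom): (2,-1,3) with a≤c, −a<b≤a
well minimum = a = 2

2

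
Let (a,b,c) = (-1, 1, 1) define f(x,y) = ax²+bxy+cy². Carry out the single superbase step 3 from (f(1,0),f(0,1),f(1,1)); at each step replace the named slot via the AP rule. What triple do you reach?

start (-1,1,1) = (f(1,0),f(0,1),f(1,1))
replace slot 3: 2·((-1)+1) − 1 = -1 → (-1,1,-1)

-1,1,-1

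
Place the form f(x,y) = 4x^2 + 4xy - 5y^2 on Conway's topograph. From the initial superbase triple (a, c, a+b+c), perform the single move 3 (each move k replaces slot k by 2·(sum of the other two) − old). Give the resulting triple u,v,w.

start (4,-5,3) = (f(1,0),f(0,1),f(1,1))
replace slot 3: 2·(4+(-5)) − 3 = -5 → (4,-5,-5)

4,-5,-5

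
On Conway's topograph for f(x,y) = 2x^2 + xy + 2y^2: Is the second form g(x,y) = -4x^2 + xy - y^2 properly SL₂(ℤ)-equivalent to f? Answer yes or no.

D₁ = -15, D₂ = -15
f: reduced (well bottom): (2,1,2) with a≤c, −a<b≤a
g is negative-definite; reduce −g:
−g: flip: (4,-1,1)→(1,1,4)
−g: reduced (well bottom): (1,1,4) with a≤c, −a<b≤a
flip sign back: reduced form of g is (-1,-1,-4)
reduced forms (2, 1, 2) vs (-1, -1, -4) ⇒ inequivalent

no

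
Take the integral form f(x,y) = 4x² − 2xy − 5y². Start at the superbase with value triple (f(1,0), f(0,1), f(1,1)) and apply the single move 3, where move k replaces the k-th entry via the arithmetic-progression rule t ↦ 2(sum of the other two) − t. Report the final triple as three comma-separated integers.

start (4,-5,-3) = (f(1,0),f(0,1),f(1,1))
replace slot 3: 2·(4+(-5)) − (-3) = 1 → (4,-5,1)

4,-5,1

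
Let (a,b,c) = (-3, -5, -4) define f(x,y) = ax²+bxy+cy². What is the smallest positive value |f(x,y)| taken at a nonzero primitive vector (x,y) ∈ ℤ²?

translate: b→-1 (≡5 mod 6), so (3,5,4)→(3,-1,2)
flip: (3,-1,2)→(2,1,3)
reduced (well bottom): (2,1,3) with a≤c, −a<b≤a
well minimum |f| = |-2| = 2 (negative-definite)

2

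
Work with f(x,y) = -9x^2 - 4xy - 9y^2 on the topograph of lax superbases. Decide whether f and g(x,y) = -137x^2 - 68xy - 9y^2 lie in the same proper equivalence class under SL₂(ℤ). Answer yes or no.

D₁ = -308, D₂ = -308
f is negative-definite; reduce −f:
−f: reduced (well bottom): (9,4,9) with a≤c, −a<b≤a
flip sign back: reduced form of f is (-9,-4,-9)
g is negative-definite; reduce −g:
−g: flip: (137,68,9)→(9,-68,137)
−g: translate: b→4 (≡-68 mod 18), so (9,-68,137)→(9,4,9)
−g: reduced (well bottom): (9,4,9) with a≤c, −a<b≤a
flip sign back: reduced form of g is (-9,-4,-9)
reduced forms (-9, -4, -9) vs (-9, -4, -9) ⇒ equivalent

yes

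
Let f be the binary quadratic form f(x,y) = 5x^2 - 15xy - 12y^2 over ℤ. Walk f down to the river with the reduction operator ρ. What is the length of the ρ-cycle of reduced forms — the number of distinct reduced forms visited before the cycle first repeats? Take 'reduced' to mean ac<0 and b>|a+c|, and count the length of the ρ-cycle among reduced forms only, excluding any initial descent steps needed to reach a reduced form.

D = 465, ⌊√D⌋ = 21
descent: ρ → (-12,15,5)  [lands on river]
river: ρ → (5,15,-12)
river: ρ → (-12,9,8)
river: ρ → (8,7,-13)
river: ρ → (-13,19,2)
river: ρ → (2,21,-3)
river: ρ → (-3,21,2)
river: ρ → (2,19,-13)
river: ρ → (-13,7,8)
river: ρ → (8,9,-12)
ρ-cycle length = 10 (tail of 1 descent step not counted)

10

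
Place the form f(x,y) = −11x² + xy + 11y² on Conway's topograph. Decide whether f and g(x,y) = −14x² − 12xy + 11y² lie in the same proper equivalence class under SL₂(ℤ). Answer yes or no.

D₁ = 485, D₂ = 760
discriminants differ ⇒ not SL₂(ℤ)-equivalent

no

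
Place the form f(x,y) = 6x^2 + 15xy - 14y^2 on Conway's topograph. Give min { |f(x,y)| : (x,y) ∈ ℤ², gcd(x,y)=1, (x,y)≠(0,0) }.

river: ρ → (-14,13,7)
river: ρ → (7,15,-12)
river: ρ → (-12,9,10)
river: ρ → (10,11,-11)
river: ρ → (-11,11,10)
river: ρ → (10,9,-12)
river: ρ → (-12,15,7)
river: ρ → (7,13,-14)
river: ρ → (-14,15,6)
river: ρ → (6,21,-5)
river: ρ → (-5,19,10)
river: ρ → (10,21,-3)
river: ρ → (-3,21,10)
river: ρ → (10,19,-5)
river: ρ → (-5,21,6)
river: ρ → (6,15,-14)
closes: descent 0, river 16
min |a| on river = 3

3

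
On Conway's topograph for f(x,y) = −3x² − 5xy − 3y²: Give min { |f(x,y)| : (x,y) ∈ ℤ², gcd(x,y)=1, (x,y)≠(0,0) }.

translate: b→-1 (≡5 mod 6), so (3,5,3)→(3,-1,1)
flip: (3,-1,1)→(1,1,3)
reduced (well bottom): (1,1,3) with a≤c, −a<b≤a
well minimum |f| = |-1| = 1 (negative-definite)

1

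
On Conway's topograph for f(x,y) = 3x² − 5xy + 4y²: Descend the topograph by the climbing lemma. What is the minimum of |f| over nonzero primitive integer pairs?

translate: b→1 (≡-5 mod 6), so (3,-5,4)→(3,1,2)
flip: (3,1,2)→(2,-1,3)
reduced (well bottom): (2,-1,3) with a≤c, −a<b≤a
well minimum = a = 2

2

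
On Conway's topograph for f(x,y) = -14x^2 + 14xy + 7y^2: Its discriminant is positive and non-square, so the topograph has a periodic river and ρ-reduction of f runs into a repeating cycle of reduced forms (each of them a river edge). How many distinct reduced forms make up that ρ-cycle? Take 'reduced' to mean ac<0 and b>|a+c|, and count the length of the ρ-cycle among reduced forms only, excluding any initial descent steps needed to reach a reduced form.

D = 588, ⌊√D⌋ = 24
river: ρ → (7,14,-14)
river: ρ → (-14,14,7)
ρ-cycle length = 2 (tail of 0 descent steps not counted)

2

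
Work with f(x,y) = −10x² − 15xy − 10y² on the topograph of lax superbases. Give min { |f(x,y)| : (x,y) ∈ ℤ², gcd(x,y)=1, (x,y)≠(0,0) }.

translate: b→-5 (≡15 mod 20), so (10,15,10)→(10,-5,5)
flip: (10,-5,5)→(5,5,10)
reduced (well bottom): (5,5,10) with a≤c, −a<b≤a
well minimum |f| = |-5| = 5 (negative-definite)

5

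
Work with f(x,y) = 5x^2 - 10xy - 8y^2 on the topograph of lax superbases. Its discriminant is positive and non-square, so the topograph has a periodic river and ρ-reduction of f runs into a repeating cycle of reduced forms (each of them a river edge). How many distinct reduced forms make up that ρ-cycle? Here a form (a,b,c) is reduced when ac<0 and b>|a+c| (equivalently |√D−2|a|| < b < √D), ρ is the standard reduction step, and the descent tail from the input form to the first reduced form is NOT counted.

D = 260, ⌊√D⌋ = 16
descent: ρ → (-8,10,5)  [lands on river]
river: ρ → (5,10,-8)
river: ρ → (-8,6,7)
river: ρ → (7,8,-7)
river: ρ → (-7,6,8)
river: ρ → (8,10,-5)
river: ρ → (-5,10,8)
river: ρ → (8,6,-7)
river: ρ → (-7,8,7)
river: ρ → (7,6,-8)
ρ-cycle length = 10 (tail of 1 descent step not counted)

10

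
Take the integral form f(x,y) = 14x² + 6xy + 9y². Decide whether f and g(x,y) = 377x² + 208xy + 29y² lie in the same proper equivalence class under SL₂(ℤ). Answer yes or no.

D₁ = -468, D₂ = -468
f: flip: (14,6,9)→(9,-6,14)
f: reduced (well bottom): (9,-6,14) with a≤c, −a<b≤a
g: flip: (377,208,29)→(29,-208,377)
g: translate: b→24 (≡-208 mod 58), so (29,-208,377)→(29,24,9)
g: flip: (29,24,9)→(9,-24,29)
g: translate: b→-6 (≡-24 mod 18), so (9,-24,29)→(9,-6,14)
g: reduced (well bottom): (9,-6,14) with a≤c, −a<b≤a
reduced forms (9, -6, 14) vs (9, -6, 14) ⇒ equivalent

yes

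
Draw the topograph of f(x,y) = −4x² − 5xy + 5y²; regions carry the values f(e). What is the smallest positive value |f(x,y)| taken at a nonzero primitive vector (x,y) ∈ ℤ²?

descent: ρ → (5,5,-4)  [lands on river]
river: ρ → (-4,3,6)
river: ρ → (6,9,-1)
river: ρ → (-1,9,6)
river: ρ → (6,3,-4)
river: ρ → (-4,5,5)
closes: descent 1, river 6
min |a| on river = 1

1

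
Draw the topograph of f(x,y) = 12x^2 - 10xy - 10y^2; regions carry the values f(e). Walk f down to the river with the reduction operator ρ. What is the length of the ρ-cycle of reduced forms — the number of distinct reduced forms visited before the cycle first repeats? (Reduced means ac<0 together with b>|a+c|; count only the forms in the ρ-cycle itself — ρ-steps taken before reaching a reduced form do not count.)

D = 580, ⌊√D⌋ = 24
descent: ρ → (-10,10,12)  [lands on river]
river: ρ → (12,14,-8)
river: ρ → (-8,18,8)
river: ρ → (8,14,-12)
river: ρ → (-12,10,10)
river: ρ → (10,10,-12)
river: ρ → (-12,14,8)
river: ρ → (8,18,-8)
river: ρ → (-8,14,12)
river: ρ → (12,10,-10)
ρ-cycle length = 10 (tail of 1 descent step not counted)

10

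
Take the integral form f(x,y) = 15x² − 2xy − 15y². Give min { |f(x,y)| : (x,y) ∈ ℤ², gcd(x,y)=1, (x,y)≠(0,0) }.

descent: ρ → (-15,2,15)  [lands on river]
river: ρ → (15,28,-2)
river: ρ → (-2,28,15)
river: ρ → (15,2,-15)
river: ρ → (-15,28,2)
river: ρ → (2,28,-15)
closes: descent 1, river 6
min |a| on river = 2

2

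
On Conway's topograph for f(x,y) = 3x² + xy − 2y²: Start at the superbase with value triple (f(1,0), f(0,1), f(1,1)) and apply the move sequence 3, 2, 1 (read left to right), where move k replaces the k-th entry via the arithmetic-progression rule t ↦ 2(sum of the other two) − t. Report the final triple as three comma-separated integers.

start (3,-2,2) = (f(1,0),f(0,1),f(1,1))
replace slot 3: 2·(3+(-2)) − 2 = 0 → (3,-2,0)
replace slot 2: 2·(3+0) − (-2) = 8 → (3,8,0)
replace slot 1: 2·(8+0) − 3 = 13 → (13,8,0)

13,8,0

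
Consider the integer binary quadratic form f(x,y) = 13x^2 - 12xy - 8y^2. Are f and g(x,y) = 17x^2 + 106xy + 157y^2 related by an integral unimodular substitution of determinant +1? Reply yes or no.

D₁ = 560, D₂ = 560
river cycle of f (length 6): (-8, 12, 13), (13, 14, -7), (-7, 14, 13), (13, 12, -8), (-8, 20, 5), (5, 20, -8)
river cycle of g (length 6): (-8, 12, 13), (13, 14, -7), (-7, 14, 13), (13, 12, -8), (-8, 20, 5), (5, 20, -8)
cycles coincide ⇒ equivalent

yes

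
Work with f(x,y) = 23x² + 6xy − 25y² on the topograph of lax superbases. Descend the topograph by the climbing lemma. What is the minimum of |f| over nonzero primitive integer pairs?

river: ρ → (-25,44,4)
river: ρ → (4,44,-25)
river: ρ → (-25,6,23)
river: ρ → (23,40,-8)
river: ρ → (-8,40,23)
river: ρ → (23,6,-25)
closes: descent 0, river 6
min |a| on river = 4

4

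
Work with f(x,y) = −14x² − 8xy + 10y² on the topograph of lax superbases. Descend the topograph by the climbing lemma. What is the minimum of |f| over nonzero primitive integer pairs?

descent: ρ → (10,8,-14)  [lands on river]
river: ρ → (-14,20,4)
river: ρ → (4,20,-14)
river: ρ → (-14,8,10)
river: ρ → (10,12,-12)
river: ρ → (-12,12,10)
closes: descent 1, river 6
min |a| on river = 4

4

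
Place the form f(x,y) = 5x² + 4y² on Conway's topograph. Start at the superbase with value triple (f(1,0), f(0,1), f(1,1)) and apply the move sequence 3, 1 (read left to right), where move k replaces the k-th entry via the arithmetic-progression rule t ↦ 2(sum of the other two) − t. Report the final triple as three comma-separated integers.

start (5,4,9) = (f(1,0),f(0,1),f(1,1))
replace slot 3: 2·(5+4) − 9 = 9 → (5,4,9)
replace slot 1: 2·(4+9) − 5 = 21 → (21,4,9)

21,4,9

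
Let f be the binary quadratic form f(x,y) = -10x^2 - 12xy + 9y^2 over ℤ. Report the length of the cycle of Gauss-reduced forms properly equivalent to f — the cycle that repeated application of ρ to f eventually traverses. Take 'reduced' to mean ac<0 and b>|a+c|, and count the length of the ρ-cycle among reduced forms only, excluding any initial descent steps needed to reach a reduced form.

D = 504, ⌊√D⌋ = 22
descent: ρ → (9,12,-10)  [lands on river]
river: ρ → (-10,8,11)
river: ρ → (11,14,-7)
river: ρ → (-7,14,11)
river: ρ → (11,8,-10)
river: ρ → (-10,12,9)
river: ρ → (9,6,-13)
river: ρ → (-13,20,2)
river: ρ → (2,20,-13)
river: ρ → (-13,6,9)
ρ-cycle length = 10 (tail of 1 descent step not counted)

10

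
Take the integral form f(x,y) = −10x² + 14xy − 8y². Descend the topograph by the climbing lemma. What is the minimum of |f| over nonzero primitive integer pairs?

translate: b→6 (≡-14 mod 20), so (10,-14,8)→(10,6,4)
flip: (10,6,4)→(4,-6,10)
translate: b→2 (≡-6 mod 8), so (4,-6,10)→(4,2,8)
reduced (well bottom): (4,2,8) with a≤c, −a<b≤a
well minimum |f| = |-4| = 4 (negative-definite)

4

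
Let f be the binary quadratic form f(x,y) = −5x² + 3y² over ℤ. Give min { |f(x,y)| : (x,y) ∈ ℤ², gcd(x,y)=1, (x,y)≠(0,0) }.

descent: ρ → (3,6,-2)  [lands on river]
river: ρ → (-2,6,3)
closes: descent 1, river 2
min |a| on river = 2

2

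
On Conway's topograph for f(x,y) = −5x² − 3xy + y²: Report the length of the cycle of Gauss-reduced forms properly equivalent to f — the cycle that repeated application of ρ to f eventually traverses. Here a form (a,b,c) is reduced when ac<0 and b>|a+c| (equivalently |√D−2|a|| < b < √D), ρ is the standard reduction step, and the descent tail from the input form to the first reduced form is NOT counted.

D = 29, ⌊√D⌋ = 5
descent: ρ → (1,5,-1)  [lands on river]
river: ρ → (-1,5,1)
ρ-cycle length = 2 (tail of 1 descent step not counted)

2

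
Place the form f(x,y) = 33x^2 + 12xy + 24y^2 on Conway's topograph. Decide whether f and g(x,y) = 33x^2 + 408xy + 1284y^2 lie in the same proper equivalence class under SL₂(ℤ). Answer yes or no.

D₁ = -3024, D₂ = -3024
f: flip: (33,12,24)→(24,-12,33)
f: reduced (well bottom): (24,-12,33) with a≤c, −a<b≤a
g: translate: b→12 (≡408 mod 66), so (33,408,1284)→(33,12,24)
g: flip: (33,12,24)→(24,-12,33)
g: reduced (well bottom): (24,-12,33) with a≤c, −a<b≤a
reduced forms (24, -12, 33) vs (24, -12, 33) ⇒ equivalent

yes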